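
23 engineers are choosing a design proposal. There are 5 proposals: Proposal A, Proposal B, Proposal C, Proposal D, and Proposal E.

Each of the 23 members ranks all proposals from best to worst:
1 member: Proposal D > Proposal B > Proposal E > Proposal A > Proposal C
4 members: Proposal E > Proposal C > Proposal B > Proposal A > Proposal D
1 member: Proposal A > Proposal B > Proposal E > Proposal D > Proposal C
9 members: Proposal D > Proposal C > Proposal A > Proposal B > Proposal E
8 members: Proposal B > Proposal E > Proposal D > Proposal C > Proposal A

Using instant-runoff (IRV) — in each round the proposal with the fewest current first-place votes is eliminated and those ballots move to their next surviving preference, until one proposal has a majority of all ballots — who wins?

Proposal B

Round 1: Proposal A 1, Proposal B 8, Proposal C 0, Proposal D 10, Proposal E 4. Proposal C eliminated.
Round 2: Proposal A 1, Proposal B 8, Proposal D 10, Proposal E 4. Proposal A eliminated.
Round 3: Proposal B 9, Proposal D 10, Proposal E 4. Proposal E eliminated.
Round 4: Proposal B 13, Proposal D 10. Proposal B has a majority (≥12).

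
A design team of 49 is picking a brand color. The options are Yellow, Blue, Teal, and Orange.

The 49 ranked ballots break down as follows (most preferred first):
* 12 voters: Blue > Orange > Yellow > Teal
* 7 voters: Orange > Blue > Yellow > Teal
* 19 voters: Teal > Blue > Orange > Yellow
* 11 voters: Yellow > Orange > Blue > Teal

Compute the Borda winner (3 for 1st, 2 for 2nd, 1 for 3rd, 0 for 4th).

Yellow: 12×1 + 7×1 + 19×0 + 11×3 = 52
Blue: 12×3 + 7×2 + 19×2 + 11×1 = 99
Teal: 12×0 + 7×0 + 19×3 + 11×0 = 57
Orange: 12×2 + 7×3 + 19×1 + 11×2 = 86

Blue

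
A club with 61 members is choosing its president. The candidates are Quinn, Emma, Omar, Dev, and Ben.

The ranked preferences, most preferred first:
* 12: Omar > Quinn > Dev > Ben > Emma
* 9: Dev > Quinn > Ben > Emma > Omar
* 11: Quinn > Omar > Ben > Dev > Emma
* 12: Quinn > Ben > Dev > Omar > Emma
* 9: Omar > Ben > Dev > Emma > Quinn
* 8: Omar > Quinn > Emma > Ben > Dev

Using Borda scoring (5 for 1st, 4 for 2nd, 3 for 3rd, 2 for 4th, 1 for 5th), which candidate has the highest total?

Quinn

Quinn: 12×4 + 9×4 + 11×5 + 12×5 + 9×1 + 8×4 = 240
Emma: 12×1 + 9×2 + 11×1 + 12×1 + 9×2 + 8×3 = 95
Omar: 12×5 + 9×1 + 11×4 + 12×2 + 9×5 + 8×5 = 222
Dev: 12×3 + 9×5 + 11×2 + 12×3 + 9×3 + 8×1 = 174
Ben: 12×2 + 9×3 + 11×3 + 12×4 + 9×4 + 8×2 = 184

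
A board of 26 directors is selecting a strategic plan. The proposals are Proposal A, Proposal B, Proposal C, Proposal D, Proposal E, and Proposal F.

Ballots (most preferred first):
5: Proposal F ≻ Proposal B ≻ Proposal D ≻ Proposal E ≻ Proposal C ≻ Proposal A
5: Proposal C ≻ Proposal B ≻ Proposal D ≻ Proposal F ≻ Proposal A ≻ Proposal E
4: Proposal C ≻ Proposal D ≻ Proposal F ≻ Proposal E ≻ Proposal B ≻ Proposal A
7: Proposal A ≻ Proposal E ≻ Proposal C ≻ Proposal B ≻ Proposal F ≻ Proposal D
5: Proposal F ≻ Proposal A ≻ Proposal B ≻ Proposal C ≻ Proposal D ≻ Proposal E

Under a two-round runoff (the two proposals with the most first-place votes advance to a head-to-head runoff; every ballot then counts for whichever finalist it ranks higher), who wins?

Round 1 first-place votes: Proposal A 7, Proposal B 0, Proposal C 9, Proposal D 0, Proposal E 0, Proposal F 10. Proposal F and Proposal C advance.
Runoff: Proposal F is ranked above Proposal C on 10 ballots, Proposal C above Proposal F on 16.

Proposal C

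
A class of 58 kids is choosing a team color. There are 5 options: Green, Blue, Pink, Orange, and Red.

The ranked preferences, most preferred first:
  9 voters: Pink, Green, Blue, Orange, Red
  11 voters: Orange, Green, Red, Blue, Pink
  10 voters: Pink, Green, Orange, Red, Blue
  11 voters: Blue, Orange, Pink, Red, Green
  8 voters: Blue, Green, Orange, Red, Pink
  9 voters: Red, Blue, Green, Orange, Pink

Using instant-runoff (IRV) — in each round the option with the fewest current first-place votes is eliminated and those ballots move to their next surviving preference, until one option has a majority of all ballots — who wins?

Blue

Round 1: Green 0, Blue 19, Pink 19, Orange 11, Red 9. Green eliminated.
Round 2: Blue 19, Pink 19, Orange 11, Red 9. Red eliminated.
Round 3: Blue 28, Pink 19, Orange 11. Orange eliminated.
Round 4: Blue 39, Pink 19. Blue has a majority (≥30).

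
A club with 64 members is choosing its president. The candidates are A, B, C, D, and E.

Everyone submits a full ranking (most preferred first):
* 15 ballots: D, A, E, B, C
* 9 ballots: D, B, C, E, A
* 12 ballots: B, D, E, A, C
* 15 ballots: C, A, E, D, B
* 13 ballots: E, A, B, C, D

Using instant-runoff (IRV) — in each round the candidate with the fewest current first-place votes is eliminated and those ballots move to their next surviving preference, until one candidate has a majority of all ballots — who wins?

Round 1: A 0, B 12, C 15, D 24, E 13. A eliminated.
Round 2: B 12, C 15, D 24, E 13. B eliminated.
Round 3: C 15, D 36, E 13. D has a majority (≥33).

D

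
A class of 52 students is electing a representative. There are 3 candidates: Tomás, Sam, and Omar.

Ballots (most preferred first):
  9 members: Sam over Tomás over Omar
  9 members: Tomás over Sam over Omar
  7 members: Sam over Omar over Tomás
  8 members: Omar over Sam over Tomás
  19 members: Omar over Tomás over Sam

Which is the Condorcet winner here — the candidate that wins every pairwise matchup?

Omar vs Tomás: 34–18
Omar vs Sam: 27–25
Omar beats every other candidate.

Omar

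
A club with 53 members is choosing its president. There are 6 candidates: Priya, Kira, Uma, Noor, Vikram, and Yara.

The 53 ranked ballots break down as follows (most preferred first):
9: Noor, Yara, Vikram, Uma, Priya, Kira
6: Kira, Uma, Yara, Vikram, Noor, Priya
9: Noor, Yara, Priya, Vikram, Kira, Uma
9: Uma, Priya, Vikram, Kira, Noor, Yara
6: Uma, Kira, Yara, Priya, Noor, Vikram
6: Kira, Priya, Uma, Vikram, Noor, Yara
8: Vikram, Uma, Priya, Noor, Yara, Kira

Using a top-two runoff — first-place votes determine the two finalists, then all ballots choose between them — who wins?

Round 1 first-place votes: Priya 0, Kira 12, Uma 15, Noor 18, Vikram 8, Yara 0. Noor and Uma advance.
Runoff: Noor is ranked above Uma on 18 ballots, Uma above Noor on 35.

Uma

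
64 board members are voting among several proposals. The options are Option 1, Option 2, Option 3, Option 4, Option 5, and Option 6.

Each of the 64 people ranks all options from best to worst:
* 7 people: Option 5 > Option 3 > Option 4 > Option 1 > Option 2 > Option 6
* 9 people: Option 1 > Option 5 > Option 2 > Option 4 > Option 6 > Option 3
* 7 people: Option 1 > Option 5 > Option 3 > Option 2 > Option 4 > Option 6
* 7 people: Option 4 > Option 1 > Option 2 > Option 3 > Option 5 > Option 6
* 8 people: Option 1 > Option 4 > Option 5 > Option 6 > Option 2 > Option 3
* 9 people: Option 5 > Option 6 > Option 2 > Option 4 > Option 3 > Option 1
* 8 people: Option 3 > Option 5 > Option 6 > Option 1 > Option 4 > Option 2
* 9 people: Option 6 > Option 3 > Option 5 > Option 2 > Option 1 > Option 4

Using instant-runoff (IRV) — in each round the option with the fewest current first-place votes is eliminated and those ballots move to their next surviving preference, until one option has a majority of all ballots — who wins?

Option 5

Round 1: Option 1 24, Option 2 0, Option 3 8, Option 4 7, Option 5 16, Option 6 9. Option 2 eliminated.
Round 2: Option 1 24, Option 3 8, Option 4 7, Option 5 16, Option 6 9. Option 4 eliminated.
Round 3: Option 1 31, Option 3 8, Option 5 16, Option 6 9. Option 3 eliminated.
Round 4: Option 1 31, Option 5 24, Option 6 9. Option 6 eliminated.
Round 5: Option 1 31, Option 5 33. Option 5 has a majority (≥33).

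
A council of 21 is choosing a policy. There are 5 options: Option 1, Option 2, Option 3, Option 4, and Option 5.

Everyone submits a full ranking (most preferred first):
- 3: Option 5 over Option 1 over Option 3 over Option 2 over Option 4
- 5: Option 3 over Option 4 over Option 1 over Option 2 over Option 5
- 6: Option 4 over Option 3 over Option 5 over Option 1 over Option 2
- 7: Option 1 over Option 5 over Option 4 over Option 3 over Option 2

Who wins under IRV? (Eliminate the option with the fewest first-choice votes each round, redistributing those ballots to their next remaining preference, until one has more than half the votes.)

Option 4

Round 1: Option 1 7, Option 2 0, Option 3 5, Option 4 6, Option 5 3. Option 2 eliminated.
Round 2: Option 1 7, Option 3 5, Option 4 6, Option 5 3. Option 5 eliminated.
Round 3: Option 1 10, Option 3 5, Option 4 6. Option 3 eliminated.
Round 4: Option 1 10, Option 4 11. Option 4 has a majority (≥11).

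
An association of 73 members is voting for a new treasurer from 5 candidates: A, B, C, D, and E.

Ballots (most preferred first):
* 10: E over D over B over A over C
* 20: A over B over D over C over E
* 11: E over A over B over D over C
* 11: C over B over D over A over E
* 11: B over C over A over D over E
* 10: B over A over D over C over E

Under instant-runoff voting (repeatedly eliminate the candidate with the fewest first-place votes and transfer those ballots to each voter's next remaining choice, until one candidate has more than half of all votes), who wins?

Round 1: A 20, B 21, C 11, D 0, E 21. D eliminated.
Round 2: A 20, B 21, C 11, E 21. C eliminated.
Round 3: A 20, B 32, E 21. A eliminated.
Round 4: B 52, E 21. B has a majority (≥37).

B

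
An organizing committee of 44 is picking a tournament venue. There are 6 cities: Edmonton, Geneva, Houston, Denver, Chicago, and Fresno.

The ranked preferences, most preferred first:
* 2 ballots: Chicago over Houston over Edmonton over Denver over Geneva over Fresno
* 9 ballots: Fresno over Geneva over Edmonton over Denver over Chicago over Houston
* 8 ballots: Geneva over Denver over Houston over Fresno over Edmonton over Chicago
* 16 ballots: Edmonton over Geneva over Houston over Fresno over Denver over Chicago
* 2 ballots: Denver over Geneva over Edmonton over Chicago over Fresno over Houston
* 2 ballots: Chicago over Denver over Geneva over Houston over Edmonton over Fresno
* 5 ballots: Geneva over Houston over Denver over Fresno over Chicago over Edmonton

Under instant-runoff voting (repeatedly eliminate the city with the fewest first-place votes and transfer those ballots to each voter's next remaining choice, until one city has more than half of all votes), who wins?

Geneva

Round 1: Edmonton 16, Geneva 13, Houston 0, Denver 2, Chicago 4, Fresno 9. Houston eliminated.
Round 2: Edmonton 16, Geneva 13, Denver 2, Chicago 4, Fresno 9. Denver eliminated.
Round 3: Edmonton 16, Geneva 15, Chicago 4, Fresno 9. Chicago eliminated.
Round 4: Edmonton 18, Geneva 17, Fresno 9. Fresno eliminated.
Round 5: Edmonton 18, Geneva 26. Geneva has a majority (≥23).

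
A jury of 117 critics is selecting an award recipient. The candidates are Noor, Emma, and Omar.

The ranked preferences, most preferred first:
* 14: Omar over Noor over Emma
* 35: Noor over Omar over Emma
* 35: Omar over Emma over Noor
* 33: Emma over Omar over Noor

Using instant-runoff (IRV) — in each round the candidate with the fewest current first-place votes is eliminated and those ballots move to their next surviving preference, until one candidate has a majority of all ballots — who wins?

Omar

Round 1: Noor 35, Emma 33, Omar 49. Emma eliminated.
Round 2: Noor 35, Omar 82. Omar has a majority (≥59).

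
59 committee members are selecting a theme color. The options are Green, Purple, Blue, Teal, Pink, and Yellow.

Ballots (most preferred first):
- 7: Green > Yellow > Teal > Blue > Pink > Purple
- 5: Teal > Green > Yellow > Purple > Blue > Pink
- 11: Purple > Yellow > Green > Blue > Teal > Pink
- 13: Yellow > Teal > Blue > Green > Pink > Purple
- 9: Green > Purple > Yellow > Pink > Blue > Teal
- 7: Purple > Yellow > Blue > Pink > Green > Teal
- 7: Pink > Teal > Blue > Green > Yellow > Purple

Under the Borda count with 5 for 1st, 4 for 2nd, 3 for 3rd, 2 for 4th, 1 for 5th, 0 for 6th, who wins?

Yellow

Green: 7×5 + 5×4 + 11×3 + 13×2 + 9×5 + 7×1 + 7×2 = 180
Purple: 7×0 + 5×2 + 11×5 + 13×0 + 9×4 + 7×5 + 7×0 = 136
Blue: 7×2 + 5×1 + 11×2 + 13×3 + 9×1 + 7×3 + 7×3 = 131
Teal: 7×3 + 5×5 + 11×1 + 13×4 + 9×0 + 7×0 + 7×4 = 137
Pink: 7×1 + 5×0 + 11×0 + 13×1 + 9×2 + 7×2 + 7×5 = 87
Yellow: 7×4 + 5×3 + 11×4 + 13×5 + 9×3 + 7×4 + 7×1 = 214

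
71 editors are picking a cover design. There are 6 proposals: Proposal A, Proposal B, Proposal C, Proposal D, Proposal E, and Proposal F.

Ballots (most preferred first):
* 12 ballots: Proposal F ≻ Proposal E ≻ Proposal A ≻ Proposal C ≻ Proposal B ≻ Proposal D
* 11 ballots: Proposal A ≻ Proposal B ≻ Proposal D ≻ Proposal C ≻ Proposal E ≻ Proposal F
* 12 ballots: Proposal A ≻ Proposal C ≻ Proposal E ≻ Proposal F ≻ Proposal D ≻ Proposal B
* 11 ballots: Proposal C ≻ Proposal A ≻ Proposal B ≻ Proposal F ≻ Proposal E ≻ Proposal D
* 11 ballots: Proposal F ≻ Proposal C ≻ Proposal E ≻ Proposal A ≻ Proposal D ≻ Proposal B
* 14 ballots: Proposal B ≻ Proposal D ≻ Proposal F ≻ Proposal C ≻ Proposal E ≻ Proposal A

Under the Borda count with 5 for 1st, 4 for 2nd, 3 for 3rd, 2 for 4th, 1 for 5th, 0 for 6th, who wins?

Proposal C

Proposal A: 12×3 + 11×5 + 12×5 + 11×4 + 11×2 + 14×0 = 217
Proposal B: 12×1 + 11×4 + 12×0 + 11×3 + 11×0 + 14×5 = 159
Proposal C: 12×2 + 11×2 + 12×4 + 11×5 + 11×4 + 14×2 = 221
Proposal D: 12×0 + 11×3 + 12×1 + 11×0 + 11×1 + 14×4 = 112
Proposal E: 12×4 + 11×1 + 12×3 + 11×1 + 11×3 + 14×1 = 153
Proposal F: 12×5 + 11×0 + 12×2 + 11×2 + 11×5 + 14×3 = 203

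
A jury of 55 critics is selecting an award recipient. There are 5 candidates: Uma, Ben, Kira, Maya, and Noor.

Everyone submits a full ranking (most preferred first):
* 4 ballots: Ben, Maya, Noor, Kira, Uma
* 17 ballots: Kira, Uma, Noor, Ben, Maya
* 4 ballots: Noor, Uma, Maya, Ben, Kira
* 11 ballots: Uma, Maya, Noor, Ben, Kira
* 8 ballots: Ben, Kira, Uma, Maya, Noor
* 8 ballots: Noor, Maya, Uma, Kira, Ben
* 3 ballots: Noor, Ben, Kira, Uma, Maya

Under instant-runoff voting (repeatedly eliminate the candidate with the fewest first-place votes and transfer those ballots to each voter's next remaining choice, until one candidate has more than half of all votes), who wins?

Round 1: Uma 11, Ben 12, Kira 17, Maya 0, Noor 15. Maya eliminated.
Round 2: Uma 11, Ben 12, Kira 17, Noor 15. Uma eliminated.
Round 3: Ben 12, Kira 17, Noor 26. Ben eliminated.
Round 4: Kira 25, Noor 30. Noor has a majority (≥28).

Noor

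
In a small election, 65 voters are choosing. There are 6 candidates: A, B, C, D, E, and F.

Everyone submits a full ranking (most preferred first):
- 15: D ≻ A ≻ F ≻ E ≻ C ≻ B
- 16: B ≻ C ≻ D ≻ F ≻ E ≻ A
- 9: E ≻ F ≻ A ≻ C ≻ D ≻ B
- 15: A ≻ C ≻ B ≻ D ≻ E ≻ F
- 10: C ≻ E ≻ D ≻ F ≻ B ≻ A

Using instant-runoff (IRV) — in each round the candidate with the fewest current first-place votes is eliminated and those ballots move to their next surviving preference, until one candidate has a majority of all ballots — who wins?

Round 1: A 15, B 16, C 10, D 15, E 9, F 0. F eliminated.
Round 2: A 15, B 16, C 10, D 15, E 9. E eliminated.
Round 3: A 24, B 16, C 10, D 15. C eliminated.
Round 4: A 24, B 16, D 25. B eliminated.
Round 5: A 24, D 41. D has a majority (≥33).

D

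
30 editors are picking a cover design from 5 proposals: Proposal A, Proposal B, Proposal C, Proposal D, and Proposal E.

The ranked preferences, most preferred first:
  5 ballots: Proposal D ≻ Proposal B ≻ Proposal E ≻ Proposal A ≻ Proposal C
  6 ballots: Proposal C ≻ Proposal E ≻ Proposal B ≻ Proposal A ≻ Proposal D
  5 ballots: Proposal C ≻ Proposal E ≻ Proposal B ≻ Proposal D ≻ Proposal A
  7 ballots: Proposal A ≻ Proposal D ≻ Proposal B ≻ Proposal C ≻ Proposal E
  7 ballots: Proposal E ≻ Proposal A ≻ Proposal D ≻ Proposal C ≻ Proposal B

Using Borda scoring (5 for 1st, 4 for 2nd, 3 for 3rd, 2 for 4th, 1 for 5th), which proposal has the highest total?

Proposal E

Proposal A: 5×2 + 6×2 + 5×1 + 7×5 + 7×4 = 90
Proposal B: 5×4 + 6×3 + 5×3 + 7×3 + 7×1 = 81
Proposal C: 5×1 + 6×5 + 5×5 + 7×2 + 7×2 = 88
Proposal D: 5×5 + 6×1 + 5×2 + 7×4 + 7×3 = 90
Proposal E: 5×3 + 6×4 + 5×4 + 7×1 + 7×5 = 101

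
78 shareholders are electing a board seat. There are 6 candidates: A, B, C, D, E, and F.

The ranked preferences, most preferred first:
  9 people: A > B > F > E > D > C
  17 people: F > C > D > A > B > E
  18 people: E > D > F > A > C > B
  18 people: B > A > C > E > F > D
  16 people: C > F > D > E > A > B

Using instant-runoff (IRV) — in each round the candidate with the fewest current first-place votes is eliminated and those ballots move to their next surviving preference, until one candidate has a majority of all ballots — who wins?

Round 1: A 9, B 18, C 16, D 0, E 18, F 17. D eliminated.
Round 2: A 9, B 18, C 16, E 18, F 17. A eliminated.
Round 3: B 27, C 16, E 18, F 17. C eliminated.
Round 4: B 27, E 18, F 33. E eliminated.
Round 5: B 27, F 51. F has a majority (≥40).

F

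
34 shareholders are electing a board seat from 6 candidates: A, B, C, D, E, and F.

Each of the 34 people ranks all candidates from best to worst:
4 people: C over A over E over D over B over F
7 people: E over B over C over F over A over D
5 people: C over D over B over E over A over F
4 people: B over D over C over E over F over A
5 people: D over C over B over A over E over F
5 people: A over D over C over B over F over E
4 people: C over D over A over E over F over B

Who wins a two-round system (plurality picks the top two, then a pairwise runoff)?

Round 1 first-place votes: A 5, B 4, C 13, D 5, E 7, F 0. C and E advance.
Runoff: C is ranked above E on 27 ballots, E above C on 7.

C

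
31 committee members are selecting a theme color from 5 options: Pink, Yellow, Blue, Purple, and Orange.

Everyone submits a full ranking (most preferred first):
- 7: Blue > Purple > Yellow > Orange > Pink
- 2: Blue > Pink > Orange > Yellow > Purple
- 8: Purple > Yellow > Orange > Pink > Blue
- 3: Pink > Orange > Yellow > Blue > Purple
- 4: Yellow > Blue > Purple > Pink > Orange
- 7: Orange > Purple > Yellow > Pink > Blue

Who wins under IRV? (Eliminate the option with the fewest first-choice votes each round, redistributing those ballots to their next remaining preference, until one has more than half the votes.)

Round 1: Pink 3, Yellow 4, Blue 9, Purple 8, Orange 7. Pink eliminated.
Round 2: Yellow 4, Blue 9, Purple 8, Orange 10. Yellow eliminated.
Round 3: Blue 13, Purple 8, Orange 10. Purple eliminated.
Round 4: Blue 13, Orange 18. Orange has a majority (≥16).

Orange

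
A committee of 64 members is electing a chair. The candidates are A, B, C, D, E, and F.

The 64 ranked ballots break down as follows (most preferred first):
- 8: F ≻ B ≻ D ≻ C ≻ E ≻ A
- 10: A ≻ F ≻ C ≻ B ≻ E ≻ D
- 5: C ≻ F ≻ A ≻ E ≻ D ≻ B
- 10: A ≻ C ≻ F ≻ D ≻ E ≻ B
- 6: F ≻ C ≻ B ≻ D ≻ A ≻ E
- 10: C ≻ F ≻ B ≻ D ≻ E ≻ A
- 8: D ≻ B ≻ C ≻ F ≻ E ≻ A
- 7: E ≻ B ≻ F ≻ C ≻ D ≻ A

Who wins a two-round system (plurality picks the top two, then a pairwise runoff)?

Round 1 first-place votes: A 20, B 0, C 15, D 8, E 7, F 14. A and C advance.
Runoff: A is ranked above C on 20 ballots, C above A on 44.

C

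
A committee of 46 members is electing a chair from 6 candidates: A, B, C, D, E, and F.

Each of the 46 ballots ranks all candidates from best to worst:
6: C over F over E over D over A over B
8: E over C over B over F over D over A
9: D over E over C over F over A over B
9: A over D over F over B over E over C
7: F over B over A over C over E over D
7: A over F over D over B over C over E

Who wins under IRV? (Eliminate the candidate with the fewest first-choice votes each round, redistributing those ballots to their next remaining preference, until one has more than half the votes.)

F

Round 1: A 16, B 0, C 6, D 9, E 8, F 7. B eliminated.
Round 2: A 16, C 6, D 9, E 8, F 7. C eliminated.
Round 3: A 16, D 9, E 8, F 13. E eliminated.
Round 4: A 16, D 9, F 21. D eliminated.
Round 5: A 16, F 30. F has a majority (≥24).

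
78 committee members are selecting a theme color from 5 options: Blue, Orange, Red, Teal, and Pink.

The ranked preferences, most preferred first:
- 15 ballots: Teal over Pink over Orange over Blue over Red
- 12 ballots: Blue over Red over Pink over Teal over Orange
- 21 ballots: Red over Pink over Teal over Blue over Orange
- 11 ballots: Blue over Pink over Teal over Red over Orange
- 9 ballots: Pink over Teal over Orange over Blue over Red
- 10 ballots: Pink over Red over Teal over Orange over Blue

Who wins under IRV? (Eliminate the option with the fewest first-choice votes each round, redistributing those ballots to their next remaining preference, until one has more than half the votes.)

Round 1: Blue 23, Orange 0, Red 21, Teal 15, Pink 19. Orange eliminated.
Round 2: Blue 23, Red 21, Teal 15, Pink 19. Teal eliminated.
Round 3: Blue 23, Red 21, Pink 34. Red eliminated.
Round 4: Blue 23, Pink 55. Pink has a majority (≥40).

Pink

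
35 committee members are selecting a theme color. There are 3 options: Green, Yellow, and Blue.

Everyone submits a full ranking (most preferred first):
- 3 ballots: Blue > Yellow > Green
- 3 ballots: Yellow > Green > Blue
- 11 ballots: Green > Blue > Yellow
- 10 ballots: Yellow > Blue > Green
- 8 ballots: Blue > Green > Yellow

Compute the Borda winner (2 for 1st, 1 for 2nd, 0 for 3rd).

Green: 3×0 + 3×1 + 11×2 + 10×0 + 8×1 = 33
Yellow: 3×1 + 3×2 + 11×0 + 10×2 + 8×0 = 29
Blue: 3×2 + 3×0 + 11×1 + 10×1 + 8×2 = 43

Blue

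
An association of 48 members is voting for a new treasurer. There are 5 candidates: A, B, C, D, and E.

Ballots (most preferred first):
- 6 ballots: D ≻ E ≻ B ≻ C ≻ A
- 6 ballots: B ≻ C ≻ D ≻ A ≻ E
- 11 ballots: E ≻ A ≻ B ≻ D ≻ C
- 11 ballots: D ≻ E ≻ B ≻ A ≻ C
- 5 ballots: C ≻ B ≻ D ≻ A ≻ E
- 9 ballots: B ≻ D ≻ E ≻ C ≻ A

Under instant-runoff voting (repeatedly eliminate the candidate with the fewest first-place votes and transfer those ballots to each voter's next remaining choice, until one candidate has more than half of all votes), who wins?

Round 1: A 0, B 15, C 5, D 17, E 11. A eliminated.
Round 2: B 15, C 5, D 17, E 11. C eliminated.
Round 3: B 20, D 17, E 11. E eliminated.
Round 4: B 31, D 17. B has a majority (≥25).

B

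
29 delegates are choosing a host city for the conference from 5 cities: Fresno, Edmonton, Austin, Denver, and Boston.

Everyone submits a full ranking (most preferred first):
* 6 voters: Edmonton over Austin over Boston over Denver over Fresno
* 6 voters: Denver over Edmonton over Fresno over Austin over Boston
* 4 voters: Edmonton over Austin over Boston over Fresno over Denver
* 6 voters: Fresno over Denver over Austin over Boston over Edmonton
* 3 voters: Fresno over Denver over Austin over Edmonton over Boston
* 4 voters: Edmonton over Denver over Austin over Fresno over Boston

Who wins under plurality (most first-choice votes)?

Edmonton

First-place votes: Fresno 9, Edmonton 14, Austin 0, Denver 6, Boston 0.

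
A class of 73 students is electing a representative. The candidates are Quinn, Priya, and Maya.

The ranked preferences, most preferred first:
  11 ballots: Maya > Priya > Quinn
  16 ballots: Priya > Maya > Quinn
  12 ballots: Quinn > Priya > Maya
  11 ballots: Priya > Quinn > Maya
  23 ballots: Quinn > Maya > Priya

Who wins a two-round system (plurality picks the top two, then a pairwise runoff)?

Round 1 first-place votes: Quinn 35, Priya 27, Maya 11. Quinn and Priya advance.
Runoff: Quinn is ranked above Priya on 35 ballots, Priya above Quinn on 38.

Priya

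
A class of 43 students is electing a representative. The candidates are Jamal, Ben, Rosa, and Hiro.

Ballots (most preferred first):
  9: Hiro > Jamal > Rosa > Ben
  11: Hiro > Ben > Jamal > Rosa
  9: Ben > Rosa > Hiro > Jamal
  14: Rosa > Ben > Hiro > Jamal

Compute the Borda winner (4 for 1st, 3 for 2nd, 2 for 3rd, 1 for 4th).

Jamal: 9×3 + 11×2 + 9×1 + 14×1 = 72
Ben: 9×1 + 11×3 + 9×4 + 14×3 = 120
Rosa: 9×2 + 11×1 + 9×3 + 14×4 = 112
Hiro: 9×4 + 11×4 + 9×2 + 14×2 = 126

Hiro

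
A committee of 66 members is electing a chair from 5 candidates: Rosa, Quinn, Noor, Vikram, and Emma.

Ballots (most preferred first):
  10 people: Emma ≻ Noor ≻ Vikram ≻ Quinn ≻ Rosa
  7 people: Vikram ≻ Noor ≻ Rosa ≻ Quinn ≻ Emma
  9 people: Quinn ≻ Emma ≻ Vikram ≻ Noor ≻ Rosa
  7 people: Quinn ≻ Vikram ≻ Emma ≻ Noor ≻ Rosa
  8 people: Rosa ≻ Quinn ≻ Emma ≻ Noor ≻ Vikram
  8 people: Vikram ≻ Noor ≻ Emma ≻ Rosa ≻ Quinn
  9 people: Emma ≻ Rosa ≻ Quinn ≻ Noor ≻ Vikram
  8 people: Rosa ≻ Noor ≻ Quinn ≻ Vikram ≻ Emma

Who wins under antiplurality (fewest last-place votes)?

Last-place votes: Rosa 26, Quinn 8, Noor 0, Vikram 17, Emma 15.

Noor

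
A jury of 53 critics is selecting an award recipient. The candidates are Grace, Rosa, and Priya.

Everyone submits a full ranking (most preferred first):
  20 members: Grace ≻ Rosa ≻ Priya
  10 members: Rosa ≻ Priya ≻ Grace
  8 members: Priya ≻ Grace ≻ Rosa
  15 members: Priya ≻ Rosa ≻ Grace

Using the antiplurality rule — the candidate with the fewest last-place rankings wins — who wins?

Last-place votes: Grace 25, Rosa 8, Priya 20.

Rosa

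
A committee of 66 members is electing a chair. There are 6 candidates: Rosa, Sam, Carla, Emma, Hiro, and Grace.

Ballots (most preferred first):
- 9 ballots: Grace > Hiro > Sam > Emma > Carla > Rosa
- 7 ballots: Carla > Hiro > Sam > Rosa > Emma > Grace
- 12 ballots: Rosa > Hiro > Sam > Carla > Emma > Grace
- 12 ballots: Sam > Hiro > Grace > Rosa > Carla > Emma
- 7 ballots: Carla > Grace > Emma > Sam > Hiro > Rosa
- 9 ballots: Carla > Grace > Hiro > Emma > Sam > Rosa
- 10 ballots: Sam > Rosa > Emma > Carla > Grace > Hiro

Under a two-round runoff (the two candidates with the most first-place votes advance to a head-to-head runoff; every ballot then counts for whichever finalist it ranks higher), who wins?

Sam

Round 1 first-place votes: Rosa 12, Sam 22, Carla 23, Emma 0, Hiro 0, Grace 9. Carla and Sam advance.
Runoff: Carla is ranked above Sam on 23 ballots, Sam above Carla on 43.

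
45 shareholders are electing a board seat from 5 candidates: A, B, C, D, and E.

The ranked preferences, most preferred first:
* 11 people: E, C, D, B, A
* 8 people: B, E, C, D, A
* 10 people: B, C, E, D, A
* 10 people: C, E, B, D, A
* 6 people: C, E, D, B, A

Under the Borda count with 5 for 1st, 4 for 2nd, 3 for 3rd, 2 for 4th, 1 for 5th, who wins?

A: 11×1 + 8×1 + 10×1 + 10×1 + 6×1 = 45
B: 11×2 + 8×5 + 10×5 + 10×3 + 6×2 = 154
C: 11×4 + 8×3 + 10×4 + 10×5 + 6×5 = 188
D: 11×3 + 8×2 + 10×2 + 10×2 + 6×3 = 107
E: 11×5 + 8×4 + 10×3 + 10×4 + 6×4 = 181

C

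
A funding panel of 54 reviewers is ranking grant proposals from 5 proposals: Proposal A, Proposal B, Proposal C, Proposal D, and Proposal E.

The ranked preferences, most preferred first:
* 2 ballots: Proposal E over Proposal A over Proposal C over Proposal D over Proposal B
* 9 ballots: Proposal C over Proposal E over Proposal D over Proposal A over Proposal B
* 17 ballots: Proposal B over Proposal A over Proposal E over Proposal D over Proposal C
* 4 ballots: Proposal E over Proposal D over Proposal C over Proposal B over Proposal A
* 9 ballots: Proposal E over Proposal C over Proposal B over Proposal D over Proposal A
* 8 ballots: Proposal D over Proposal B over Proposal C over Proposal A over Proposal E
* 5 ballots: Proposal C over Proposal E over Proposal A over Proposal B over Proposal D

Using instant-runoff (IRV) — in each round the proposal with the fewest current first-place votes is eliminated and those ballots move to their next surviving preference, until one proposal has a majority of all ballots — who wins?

Proposal E

Round 1: Proposal A 0, Proposal B 17, Proposal C 14, Proposal D 8, Proposal E 15. Proposal A eliminated.
Round 2: Proposal B 17, Proposal C 14, Proposal D 8, Proposal E 15. Proposal D eliminated.
Round 3: Proposal B 25, Proposal C 14, Proposal E 15. Proposal C eliminated.
Round 4: Proposal B 25, Proposal E 29. Proposal E has a majority (≥28).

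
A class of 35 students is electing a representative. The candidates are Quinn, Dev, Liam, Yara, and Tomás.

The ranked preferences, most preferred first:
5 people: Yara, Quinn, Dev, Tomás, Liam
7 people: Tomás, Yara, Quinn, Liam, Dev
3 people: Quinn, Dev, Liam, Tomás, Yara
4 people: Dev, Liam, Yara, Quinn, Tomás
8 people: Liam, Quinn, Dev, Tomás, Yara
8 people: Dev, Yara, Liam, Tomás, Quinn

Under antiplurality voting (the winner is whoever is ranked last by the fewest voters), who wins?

Last-place votes: Quinn 8, Dev 7, Liam 5, Yara 11, Tomás 4.

Tomás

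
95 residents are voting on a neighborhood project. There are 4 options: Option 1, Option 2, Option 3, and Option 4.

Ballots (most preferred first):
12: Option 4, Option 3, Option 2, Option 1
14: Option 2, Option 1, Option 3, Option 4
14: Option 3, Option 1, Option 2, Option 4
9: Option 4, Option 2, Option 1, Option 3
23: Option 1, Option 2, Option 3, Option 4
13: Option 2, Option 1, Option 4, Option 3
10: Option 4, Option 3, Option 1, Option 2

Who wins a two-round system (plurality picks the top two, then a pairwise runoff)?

Round 1 first-place votes: Option 1 23, Option 2 27, Option 3 14, Option 4 31. Option 4 and Option 2 advance.
Runoff: Option 4 is ranked above Option 2 on 31 ballots, Option 2 above Option 4 on 64.

Option 2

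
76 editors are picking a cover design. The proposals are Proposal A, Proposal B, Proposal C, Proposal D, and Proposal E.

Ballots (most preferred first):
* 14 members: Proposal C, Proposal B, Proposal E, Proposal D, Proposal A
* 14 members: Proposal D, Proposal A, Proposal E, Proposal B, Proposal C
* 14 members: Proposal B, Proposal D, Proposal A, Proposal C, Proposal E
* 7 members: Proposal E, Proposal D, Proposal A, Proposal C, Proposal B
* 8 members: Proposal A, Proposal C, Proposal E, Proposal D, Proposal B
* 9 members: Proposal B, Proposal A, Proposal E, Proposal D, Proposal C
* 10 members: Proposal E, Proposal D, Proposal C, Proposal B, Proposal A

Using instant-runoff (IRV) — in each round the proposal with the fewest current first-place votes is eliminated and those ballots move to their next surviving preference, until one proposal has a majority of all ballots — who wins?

Round 1: Proposal A 8, Proposal B 23, Proposal C 14, Proposal D 14, Proposal E 17. Proposal A eliminated.
Round 2: Proposal B 23, Proposal C 22, Proposal D 14, Proposal E 17. Proposal D eliminated.
Round 3: Proposal B 23, Proposal C 22, Proposal E 31. Proposal C eliminated.
Round 4: Proposal B 37, Proposal E 39. Proposal E has a majority (≥39).

Proposal E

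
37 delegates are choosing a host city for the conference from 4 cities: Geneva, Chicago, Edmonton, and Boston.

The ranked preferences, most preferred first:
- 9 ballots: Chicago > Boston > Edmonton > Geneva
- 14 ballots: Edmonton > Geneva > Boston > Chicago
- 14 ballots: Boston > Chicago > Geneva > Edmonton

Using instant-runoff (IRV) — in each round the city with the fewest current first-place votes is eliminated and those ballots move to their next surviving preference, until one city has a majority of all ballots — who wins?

Boston

Round 1: Geneva 0, Chicago 9, Edmonton 14, Boston 14. Geneva eliminated.
Round 2: Chicago 9, Edmonton 14, Boston 14. Chicago eliminated.
Round 3: Edmonton 14, Boston 23. Boston has a majority (≥19).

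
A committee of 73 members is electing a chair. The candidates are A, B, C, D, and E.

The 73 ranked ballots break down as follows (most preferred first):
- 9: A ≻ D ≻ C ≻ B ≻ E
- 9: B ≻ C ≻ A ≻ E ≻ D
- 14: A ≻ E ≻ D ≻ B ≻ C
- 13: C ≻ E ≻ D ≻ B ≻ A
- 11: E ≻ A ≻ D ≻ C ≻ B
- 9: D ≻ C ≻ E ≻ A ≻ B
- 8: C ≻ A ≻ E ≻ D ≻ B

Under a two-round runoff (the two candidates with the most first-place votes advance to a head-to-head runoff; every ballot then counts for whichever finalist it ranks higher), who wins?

C

Round 1 first-place votes: A 23, B 9, C 21, D 9, E 11. A and C advance.
Runoff: A is ranked above C on 34 ballots, C above A on 39.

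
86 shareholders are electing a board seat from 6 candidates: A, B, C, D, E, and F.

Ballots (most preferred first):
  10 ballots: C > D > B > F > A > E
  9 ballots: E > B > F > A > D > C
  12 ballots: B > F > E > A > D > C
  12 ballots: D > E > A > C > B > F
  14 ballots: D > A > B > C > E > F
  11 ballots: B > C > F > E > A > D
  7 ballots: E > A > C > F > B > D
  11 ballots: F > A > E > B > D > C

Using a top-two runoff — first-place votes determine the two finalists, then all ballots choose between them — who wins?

Round 1 first-place votes: A 0, B 23, C 10, D 26, E 16, F 11. D and B advance.
Runoff: D is ranked above B on 36 ballots, B above D on 50.

B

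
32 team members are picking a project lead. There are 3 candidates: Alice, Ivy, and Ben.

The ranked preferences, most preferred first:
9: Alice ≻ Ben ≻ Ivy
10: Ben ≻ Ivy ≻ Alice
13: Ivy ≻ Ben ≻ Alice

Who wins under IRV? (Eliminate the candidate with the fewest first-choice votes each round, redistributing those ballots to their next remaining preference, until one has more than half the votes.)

Round 1: Alice 9, Ivy 13, Ben 10. Alice eliminated.
Round 2: Ivy 13, Ben 19. Ben has a majority (≥17).

Ben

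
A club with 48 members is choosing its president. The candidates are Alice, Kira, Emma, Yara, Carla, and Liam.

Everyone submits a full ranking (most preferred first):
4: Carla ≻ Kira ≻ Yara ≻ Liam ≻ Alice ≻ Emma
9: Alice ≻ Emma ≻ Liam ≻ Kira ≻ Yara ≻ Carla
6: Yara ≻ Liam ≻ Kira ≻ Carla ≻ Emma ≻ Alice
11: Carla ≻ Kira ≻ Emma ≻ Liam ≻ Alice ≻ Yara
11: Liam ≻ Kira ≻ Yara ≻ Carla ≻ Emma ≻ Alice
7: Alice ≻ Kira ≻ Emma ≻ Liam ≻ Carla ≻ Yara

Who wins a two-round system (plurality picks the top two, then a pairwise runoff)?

Round 1 first-place votes: Alice 16, Kira 0, Emma 0, Yara 6, Carla 15, Liam 11. Alice and Carla advance.
Runoff: Alice is ranked above Carla on 16 ballots, Carla above Alice on 32.

Carla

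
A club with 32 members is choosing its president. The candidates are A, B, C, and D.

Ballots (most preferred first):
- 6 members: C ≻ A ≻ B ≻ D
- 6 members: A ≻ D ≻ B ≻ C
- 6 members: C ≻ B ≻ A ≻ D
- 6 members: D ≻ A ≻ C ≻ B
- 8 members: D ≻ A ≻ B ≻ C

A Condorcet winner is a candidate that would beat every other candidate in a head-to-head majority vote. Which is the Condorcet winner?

A

A vs B: 26–6
A vs C: 20–12
A vs D: 18–14
A beats every other candidate.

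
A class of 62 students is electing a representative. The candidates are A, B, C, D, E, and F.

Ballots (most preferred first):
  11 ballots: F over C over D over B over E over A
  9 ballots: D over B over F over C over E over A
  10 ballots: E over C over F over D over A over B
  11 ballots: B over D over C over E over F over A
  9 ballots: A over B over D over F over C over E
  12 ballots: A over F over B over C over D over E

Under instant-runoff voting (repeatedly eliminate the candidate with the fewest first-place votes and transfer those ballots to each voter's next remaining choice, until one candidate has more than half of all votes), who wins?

F

Round 1: A 21, B 11, C 0, D 9, E 10, F 11. C eliminated.
Round 2: A 21, B 11, D 9, E 10, F 11. D eliminated.
Round 3: A 21, B 20, E 10, F 11. E eliminated.
Round 4: A 21, B 20, F 21. B eliminated.
Round 5: A 21, F 41. F has a majority (≥32).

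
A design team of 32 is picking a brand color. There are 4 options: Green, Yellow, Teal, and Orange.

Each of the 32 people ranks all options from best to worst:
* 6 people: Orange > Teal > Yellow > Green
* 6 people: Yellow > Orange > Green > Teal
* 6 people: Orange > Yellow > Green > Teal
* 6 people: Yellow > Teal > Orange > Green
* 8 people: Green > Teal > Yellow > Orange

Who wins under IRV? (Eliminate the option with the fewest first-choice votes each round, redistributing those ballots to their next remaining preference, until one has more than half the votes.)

Yellow

Round 1: Green 8, Yellow 12, Teal 0, Orange 12. Teal eliminated.
Round 2: Green 8, Yellow 12, Orange 12. Green eliminated.
Round 3: Yellow 20, Orange 12. Yellow has a majority (≥17).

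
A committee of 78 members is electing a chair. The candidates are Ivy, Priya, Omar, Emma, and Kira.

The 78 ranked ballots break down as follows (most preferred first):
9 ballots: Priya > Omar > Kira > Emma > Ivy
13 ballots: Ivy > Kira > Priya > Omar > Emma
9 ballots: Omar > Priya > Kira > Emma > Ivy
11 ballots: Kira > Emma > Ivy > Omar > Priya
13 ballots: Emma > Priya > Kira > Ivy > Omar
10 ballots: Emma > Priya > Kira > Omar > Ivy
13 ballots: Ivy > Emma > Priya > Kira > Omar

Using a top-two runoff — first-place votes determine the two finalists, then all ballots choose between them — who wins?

Round 1 first-place votes: Ivy 26, Priya 9, Omar 9, Emma 23, Kira 11. Ivy and Emma advance.
Runoff: Ivy is ranked above Emma on 26 ballots, Emma above Ivy on 52.

Emma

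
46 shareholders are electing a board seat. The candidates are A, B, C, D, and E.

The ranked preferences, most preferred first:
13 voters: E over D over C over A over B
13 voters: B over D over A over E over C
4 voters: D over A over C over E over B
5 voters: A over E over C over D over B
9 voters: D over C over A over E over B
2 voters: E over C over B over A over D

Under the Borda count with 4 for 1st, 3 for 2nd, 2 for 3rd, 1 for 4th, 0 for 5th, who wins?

A: 13×1 + 13×2 + 4×3 + 5×4 + 9×2 + 2×1 = 91
B: 13×0 + 13×4 + 4×0 + 5×0 + 9×0 + 2×2 = 56
C: 13×2 + 13×0 + 4×2 + 5×2 + 9×3 + 2×3 = 77
D: 13×3 + 13×3 + 4×4 + 5×1 + 9×4 + 2×0 = 135
E: 13×4 + 13×1 + 4×1 + 5×3 + 9×1 + 2×4 = 101

D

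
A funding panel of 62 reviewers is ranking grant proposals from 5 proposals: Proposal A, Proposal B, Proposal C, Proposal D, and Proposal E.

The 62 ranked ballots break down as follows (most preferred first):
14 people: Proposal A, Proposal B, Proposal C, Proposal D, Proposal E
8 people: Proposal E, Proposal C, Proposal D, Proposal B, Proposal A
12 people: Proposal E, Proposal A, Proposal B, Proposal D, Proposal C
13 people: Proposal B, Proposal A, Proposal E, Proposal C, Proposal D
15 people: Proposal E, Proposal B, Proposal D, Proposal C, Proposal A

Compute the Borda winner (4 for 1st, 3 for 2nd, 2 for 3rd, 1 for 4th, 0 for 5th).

Proposal B

Proposal A: 14×4 + 8×0 + 12×3 + 13×3 + 15×0 = 131
Proposal B: 14×3 + 8×1 + 12×2 + 13×4 + 15×3 = 171
Proposal C: 14×2 + 8×3 + 12×0 + 13×1 + 15×1 = 80
Proposal D: 14×1 + 8×2 + 12×1 + 13×0 + 15×2 = 72
Proposal E: 14×0 + 8×4 + 12×4 + 13×2 + 15×4 = 166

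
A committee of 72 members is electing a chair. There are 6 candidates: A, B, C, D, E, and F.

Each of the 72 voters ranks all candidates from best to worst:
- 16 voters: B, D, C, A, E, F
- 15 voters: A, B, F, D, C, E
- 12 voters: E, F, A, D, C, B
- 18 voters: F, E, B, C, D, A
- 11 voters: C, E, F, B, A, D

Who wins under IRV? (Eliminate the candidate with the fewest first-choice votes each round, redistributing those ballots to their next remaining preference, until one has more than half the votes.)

Round 1: A 15, B 16, C 11, D 0, E 12, F 18. D eliminated.
Round 2: A 15, B 16, C 11, E 12, F 18. C eliminated.
Round 3: A 15, B 16, E 23, F 18. A eliminated.
Round 4: B 31, E 23, F 18. F eliminated.
Round 5: B 31, E 41. E has a majority (≥37).

E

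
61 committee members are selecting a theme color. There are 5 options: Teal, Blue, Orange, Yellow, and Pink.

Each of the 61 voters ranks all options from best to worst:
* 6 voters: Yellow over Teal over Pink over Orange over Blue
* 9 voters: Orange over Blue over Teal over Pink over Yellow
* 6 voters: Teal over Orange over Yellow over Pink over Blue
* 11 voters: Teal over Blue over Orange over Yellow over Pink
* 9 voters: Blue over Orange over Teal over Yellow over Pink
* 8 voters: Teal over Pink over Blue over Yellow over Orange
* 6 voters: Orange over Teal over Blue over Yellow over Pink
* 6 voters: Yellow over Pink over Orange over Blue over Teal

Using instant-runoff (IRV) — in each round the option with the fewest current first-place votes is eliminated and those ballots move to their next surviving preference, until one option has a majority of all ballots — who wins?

Round 1: Teal 25, Blue 9, Orange 15, Yellow 12, Pink 0. Pink eliminated.
Round 2: Teal 25, Blue 9, Orange 15, Yellow 12. Blue eliminated.
Round 3: Teal 25, Orange 24, Yellow 12. Yellow eliminated.
Round 4: Teal 31, Orange 30. Teal has a majority (≥31).

Teal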